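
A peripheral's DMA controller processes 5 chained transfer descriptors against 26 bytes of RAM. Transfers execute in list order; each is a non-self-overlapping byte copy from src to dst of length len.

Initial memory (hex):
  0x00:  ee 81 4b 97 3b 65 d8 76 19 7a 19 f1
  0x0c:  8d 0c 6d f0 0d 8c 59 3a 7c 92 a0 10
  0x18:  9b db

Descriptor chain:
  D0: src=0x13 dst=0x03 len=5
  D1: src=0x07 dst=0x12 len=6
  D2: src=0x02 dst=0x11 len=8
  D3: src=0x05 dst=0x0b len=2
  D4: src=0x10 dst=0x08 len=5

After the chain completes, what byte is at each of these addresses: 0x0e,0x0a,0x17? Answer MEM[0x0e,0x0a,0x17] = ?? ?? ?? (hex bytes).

MEM[0x0e,0x0a,0x17] = 6d 3a 19

[0] 0x13->0x03 len=5 : 3a 7c 92 a0 10
[1] 0x07->0x12 len=6 : 10 19 7a 19 f1 8d
[2] 0x02->0x11 len=8 : 4b 3a 7c 92 a0 10 19 7a
[3] 0x05->0x0b len=2 : 92 a0
[4] 0x10->0x08 len=5 : 0d 4b 3a 7c 92
query mem[0x0e]=0x6d, mem[0x0a]=0x3a, mem[0x17]=0x19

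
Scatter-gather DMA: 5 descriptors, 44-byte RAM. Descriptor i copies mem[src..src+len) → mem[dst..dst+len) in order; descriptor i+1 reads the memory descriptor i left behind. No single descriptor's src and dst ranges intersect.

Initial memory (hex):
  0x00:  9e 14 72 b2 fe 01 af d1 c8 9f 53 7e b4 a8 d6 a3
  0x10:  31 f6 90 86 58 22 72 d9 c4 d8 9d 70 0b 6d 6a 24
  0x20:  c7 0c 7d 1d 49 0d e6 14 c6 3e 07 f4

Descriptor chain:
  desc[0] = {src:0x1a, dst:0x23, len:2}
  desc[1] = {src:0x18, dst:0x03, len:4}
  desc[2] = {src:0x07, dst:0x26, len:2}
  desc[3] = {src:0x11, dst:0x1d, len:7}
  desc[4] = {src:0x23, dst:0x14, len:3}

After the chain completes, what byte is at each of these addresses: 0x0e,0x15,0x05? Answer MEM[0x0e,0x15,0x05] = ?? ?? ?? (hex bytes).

#0 dst[0x23+2] := {0x9d,0x70}
#1 dst[0x03+4] := {0xc4,0xd8,0x9d,0x70}
#2 dst[0x26+2] := {0xd1,0xc8}
#3 dst[0x1d+7] := {0xf6,0x90,0x86,0x58,0x22,0x72,0xd9}
#4 dst[0x14+3] := {0xd9,0x70,0x0d}
query mem[0x0e]=0xd6, mem[0x15]=0x70, mem[0x05]=0x9d

MEM[0x0e,0x15,0x05] = d6 70 9d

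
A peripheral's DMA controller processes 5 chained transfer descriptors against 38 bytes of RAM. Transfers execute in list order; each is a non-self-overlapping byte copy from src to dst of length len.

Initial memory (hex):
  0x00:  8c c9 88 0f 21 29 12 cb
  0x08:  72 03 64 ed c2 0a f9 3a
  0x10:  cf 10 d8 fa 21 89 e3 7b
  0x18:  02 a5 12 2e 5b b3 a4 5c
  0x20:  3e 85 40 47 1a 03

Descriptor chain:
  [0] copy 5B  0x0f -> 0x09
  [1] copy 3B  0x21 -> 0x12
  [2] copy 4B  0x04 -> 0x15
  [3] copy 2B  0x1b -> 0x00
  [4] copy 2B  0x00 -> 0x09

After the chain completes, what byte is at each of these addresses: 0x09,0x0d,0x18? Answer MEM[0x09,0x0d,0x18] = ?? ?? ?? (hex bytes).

D0: mem[0x09..0x0d] <- [3a cf 10 d8 fa]
D1: mem[0x12..0x14] <- [85 40 47]
D2: mem[0x15..0x18] <- [21 29 12 cb]
D3: mem[0x00..0x01] <- [2e 5b]
D4: mem[0x09..0x0a] <- [2e 5b]
query mem[0x09]=0x2e, mem[0x0d]=0xfa, mem[0x18]=0xcb

MEM[0x09,0x0d,0x18] = 2e fa cb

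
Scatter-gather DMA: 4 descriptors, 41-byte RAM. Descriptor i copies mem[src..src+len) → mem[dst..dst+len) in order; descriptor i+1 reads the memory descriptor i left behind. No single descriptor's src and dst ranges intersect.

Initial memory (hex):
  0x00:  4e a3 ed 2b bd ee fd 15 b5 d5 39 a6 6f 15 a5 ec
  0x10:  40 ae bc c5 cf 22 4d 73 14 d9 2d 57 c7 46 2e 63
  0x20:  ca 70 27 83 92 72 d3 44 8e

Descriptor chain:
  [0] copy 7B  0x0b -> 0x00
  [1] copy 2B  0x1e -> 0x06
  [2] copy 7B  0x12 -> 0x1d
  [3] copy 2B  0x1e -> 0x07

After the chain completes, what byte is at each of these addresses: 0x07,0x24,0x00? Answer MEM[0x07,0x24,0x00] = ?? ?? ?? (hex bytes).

MEM[0x07,0x24,0x00] = c5 92 a6

#0 dst[0x00+7] := {0xa6,0x6f,0x15,0xa5,0xec,0x40,0xae}
#1 dst[0x06+2] := {0x2e,0x63}
#2 dst[0x1d+7] := {0xbc,0xc5,0xcf,0x22,0x4d,0x73,0x14}
#3 dst[0x07+2] := {0xc5,0xcf}
query mem[0x07]=0xc5, mem[0x24]=0x92, mem[0x00]=0xa6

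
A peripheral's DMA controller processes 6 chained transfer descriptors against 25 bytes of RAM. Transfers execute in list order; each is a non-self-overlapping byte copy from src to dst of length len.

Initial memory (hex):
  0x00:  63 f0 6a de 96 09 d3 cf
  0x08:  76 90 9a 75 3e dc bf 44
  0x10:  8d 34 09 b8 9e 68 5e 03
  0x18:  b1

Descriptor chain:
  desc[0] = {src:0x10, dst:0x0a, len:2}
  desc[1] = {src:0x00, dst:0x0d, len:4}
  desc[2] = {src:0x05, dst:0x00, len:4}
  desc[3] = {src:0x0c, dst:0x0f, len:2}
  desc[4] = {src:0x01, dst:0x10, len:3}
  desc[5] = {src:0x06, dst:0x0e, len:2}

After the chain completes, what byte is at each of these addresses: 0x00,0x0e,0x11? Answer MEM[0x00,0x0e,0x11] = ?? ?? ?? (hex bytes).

#0 dst[0x0a+2] := {0x8d,0x34}
#1 dst[0x0d+4] := {0x63,0xf0,0x6a,0xde}
#2 dst[0x00+4] := {0x09,0xd3,0xcf,0x76}
#3 dst[0x0f+2] := {0x3e,0x63}
#4 dst[0x10+3] := {0xd3,0xcf,0x76}
#5 dst[0x0e+2] := {0xd3,0xcf}
query mem[0x00]=0x09, mem[0x0e]=0xd3, mem[0x11]=0xcf

MEM[0x00,0x0e,0x11] = 09 d3 cf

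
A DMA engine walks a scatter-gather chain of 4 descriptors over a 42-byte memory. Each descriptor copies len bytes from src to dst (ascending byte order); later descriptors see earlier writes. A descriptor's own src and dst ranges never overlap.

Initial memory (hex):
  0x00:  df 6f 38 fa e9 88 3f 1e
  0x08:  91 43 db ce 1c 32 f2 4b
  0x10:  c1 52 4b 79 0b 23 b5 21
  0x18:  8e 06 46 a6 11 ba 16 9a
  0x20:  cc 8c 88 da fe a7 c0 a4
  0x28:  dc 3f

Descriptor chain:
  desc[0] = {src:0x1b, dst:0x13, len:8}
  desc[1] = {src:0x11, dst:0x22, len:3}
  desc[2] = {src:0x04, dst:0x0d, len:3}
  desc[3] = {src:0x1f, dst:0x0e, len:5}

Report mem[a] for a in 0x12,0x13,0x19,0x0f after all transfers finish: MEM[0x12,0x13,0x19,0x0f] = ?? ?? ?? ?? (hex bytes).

D0: mem[0x13..0x1a] <- [a6 11 ba 16 9a cc 8c 88]
D1: mem[0x22..0x24] <- [52 4b a6]
D2: mem[0x0d..0x0f] <- [e9 88 3f]
D3: mem[0x0e..0x12] <- [9a cc 8c 52 4b]
query mem[0x12]=0x4b, mem[0x13]=0xa6, mem[0x19]=0x8c, mem[0x0f]=0xcc

MEM[0x12,0x13,0x19,0x0f] = 4b a6 8c cc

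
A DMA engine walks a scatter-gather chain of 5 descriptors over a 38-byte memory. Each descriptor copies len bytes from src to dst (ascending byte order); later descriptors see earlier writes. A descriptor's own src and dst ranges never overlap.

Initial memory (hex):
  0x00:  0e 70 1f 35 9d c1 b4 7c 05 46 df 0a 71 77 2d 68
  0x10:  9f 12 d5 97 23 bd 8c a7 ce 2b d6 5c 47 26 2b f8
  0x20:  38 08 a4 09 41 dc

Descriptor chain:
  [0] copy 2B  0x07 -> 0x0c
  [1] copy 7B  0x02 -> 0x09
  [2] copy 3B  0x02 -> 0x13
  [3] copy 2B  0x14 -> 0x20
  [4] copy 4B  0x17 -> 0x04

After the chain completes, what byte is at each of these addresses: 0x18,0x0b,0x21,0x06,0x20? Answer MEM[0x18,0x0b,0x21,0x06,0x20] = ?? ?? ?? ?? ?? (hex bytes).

MEM[0x18,0x0b,0x21,0x06,0x20] = ce 9d 9d 2b 35

D0: mem[0x0c..0x0d] <- [7c 05]
D1: mem[0x09..0x0f] <- [1f 35 9d c1 b4 7c 05]
D2: mem[0x13..0x15] <- [1f 35 9d]
D3: mem[0x20..0x21] <- [35 9d]
D4: mem[0x04..0x07] <- [a7 ce 2b d6]
query mem[0x18]=0xce, mem[0x0b]=0x9d, mem[0x21]=0x9d, mem[0x06]=0x2b, mem[0x20]=0x35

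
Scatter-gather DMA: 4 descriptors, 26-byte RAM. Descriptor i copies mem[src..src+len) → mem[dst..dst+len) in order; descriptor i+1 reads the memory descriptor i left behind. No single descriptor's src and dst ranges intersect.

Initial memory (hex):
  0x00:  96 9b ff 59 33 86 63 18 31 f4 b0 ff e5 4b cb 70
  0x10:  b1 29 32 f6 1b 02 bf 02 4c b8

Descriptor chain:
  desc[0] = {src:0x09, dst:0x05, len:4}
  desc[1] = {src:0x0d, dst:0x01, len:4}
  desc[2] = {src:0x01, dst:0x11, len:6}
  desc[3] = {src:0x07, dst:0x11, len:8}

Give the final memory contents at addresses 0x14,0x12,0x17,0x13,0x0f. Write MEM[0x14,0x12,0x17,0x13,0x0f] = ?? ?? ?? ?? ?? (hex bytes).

#0 dst[0x05+4] := {0xf4,0xb0,0xff,0xe5}
#1 dst[0x01+4] := {0x4b,0xcb,0x70,0xb1}
#2 dst[0x11+6] := {0x4b,0xcb,0x70,0xb1,0xf4,0xb0}
#3 dst[0x11+8] := {0xff,0xe5,0xf4,0xb0,0xff,0xe5,0x4b,0xcb}
query mem[0x14]=0xb0, mem[0x12]=0xe5, mem[0x17]=0x4b, mem[0x13]=0xf4, mem[0x0f]=0x70

MEM[0x14,0x12,0x17,0x13,0x0f] = b0 e5 4b f4 70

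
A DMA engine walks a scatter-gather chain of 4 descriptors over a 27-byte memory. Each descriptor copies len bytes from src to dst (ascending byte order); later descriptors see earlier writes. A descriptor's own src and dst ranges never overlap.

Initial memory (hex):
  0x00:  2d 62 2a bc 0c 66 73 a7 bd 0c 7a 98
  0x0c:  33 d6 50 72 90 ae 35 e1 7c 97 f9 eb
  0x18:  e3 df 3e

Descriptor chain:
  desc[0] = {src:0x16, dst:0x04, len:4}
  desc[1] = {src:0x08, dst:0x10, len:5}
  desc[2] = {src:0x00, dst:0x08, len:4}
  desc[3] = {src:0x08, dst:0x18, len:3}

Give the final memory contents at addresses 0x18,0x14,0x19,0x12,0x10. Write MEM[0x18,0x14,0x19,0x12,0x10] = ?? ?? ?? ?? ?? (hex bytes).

#0 dst[0x04+4] := {0xf9,0xeb,0xe3,0xdf}
#1 dst[0x10+5] := {0xbd,0x0c,0x7a,0x98,0x33}
#2 dst[0x08+4] := {0x2d,0x62,0x2a,0xbc}
#3 dst[0x18+3] := {0x2d,0x62,0x2a}
query mem[0x18]=0x2d, mem[0x14]=0x33, mem[0x19]=0x62, mem[0x12]=0x7a, mem[0x10]=0xbd

MEM[0x18,0x14,0x19,0x12,0x10] = 2d 33 62 7a bd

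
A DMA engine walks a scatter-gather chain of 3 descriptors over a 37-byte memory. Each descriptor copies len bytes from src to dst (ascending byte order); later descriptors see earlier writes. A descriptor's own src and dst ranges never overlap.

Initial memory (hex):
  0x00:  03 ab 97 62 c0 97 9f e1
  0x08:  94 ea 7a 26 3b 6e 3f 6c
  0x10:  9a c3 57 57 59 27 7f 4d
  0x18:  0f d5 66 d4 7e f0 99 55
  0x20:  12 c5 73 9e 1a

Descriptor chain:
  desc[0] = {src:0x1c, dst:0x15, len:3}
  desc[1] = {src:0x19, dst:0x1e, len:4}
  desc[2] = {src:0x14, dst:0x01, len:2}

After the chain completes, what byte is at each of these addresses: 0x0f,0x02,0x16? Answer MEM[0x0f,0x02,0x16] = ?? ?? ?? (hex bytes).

MEM[0x0f,0x02,0x16] = 6c 7e f0

[0] 0x1c->0x15 len=3 : 7e f0 99
[1] 0x19->0x1e len=4 : d5 66 d4 7e
[2] 0x14->0x01 len=2 : 59 7e
query mem[0x0f]=0x6c, mem[0x02]=0x7e, mem[0x16]=0xf0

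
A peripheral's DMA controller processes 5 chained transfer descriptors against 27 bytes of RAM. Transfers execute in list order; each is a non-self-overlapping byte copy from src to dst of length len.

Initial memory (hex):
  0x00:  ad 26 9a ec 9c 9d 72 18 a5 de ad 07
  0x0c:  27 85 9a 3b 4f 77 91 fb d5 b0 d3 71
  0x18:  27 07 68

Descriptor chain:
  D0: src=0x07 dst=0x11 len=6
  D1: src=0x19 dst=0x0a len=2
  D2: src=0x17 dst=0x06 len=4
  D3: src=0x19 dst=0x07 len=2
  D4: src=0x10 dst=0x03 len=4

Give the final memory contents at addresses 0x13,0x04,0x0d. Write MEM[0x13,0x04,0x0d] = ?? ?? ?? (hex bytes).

#0 dst[0x11+6] := {0x18,0xa5,0xde,0xad,0x07,0x27}
#1 dst[0x0a+2] := {0x07,0x68}
#2 dst[0x06+4] := {0x71,0x27,0x07,0x68}
#3 dst[0x07+2] := {0x07,0x68}
#4 dst[0x03+4] := {0x4f,0x18,0xa5,0xde}
query mem[0x13]=0xde, mem[0x04]=0x18, mem[0x0d]=0x85

MEM[0x13,0x04,0x0d] = de 18 85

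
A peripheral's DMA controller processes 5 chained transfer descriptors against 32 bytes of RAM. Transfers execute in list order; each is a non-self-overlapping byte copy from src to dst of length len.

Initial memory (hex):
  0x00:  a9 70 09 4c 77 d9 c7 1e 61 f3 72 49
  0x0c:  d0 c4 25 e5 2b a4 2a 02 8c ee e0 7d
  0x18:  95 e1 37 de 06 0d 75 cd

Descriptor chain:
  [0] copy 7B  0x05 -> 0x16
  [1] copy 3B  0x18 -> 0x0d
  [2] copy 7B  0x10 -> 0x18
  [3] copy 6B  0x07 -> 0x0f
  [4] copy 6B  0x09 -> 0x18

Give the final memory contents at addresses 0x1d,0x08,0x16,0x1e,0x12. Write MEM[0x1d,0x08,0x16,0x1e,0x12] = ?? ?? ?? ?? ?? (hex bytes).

MEM[0x1d,0x08,0x16,0x1e,0x12] = 61 61 d9 d9 72

  after D0: wrote 7B at 0x16 = d9c71e61f37249
  after D1: wrote 3B at 0x0d = 1e61f3
  after D2: wrote 7B at 0x18 = 2ba42a028ceed9
  after D3: wrote 6B at 0x0f = 1e61f37249d0
  after D4: wrote 6B at 0x18 = f37249d01e61
query mem[0x1d]=0x61, mem[0x08]=0x61, mem[0x16]=0xd9, mem[0x1e]=0xd9, mem[0x12]=0x72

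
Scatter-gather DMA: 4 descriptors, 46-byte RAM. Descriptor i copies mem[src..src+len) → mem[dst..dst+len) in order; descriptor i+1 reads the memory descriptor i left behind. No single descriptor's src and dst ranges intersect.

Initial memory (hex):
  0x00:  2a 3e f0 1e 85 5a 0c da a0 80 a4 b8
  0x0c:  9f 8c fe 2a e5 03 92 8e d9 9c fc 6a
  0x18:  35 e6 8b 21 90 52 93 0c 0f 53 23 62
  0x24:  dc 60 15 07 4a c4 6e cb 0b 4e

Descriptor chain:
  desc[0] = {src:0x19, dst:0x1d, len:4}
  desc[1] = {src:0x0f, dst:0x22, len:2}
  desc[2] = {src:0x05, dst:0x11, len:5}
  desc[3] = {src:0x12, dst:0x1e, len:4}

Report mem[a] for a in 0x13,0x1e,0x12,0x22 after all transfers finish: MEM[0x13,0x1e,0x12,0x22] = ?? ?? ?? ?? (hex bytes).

MEM[0x13,0x1e,0x12,0x22] = da 0c 0c 2a

[0] 0x19->0x1d len=4 : e6 8b 21 90
[1] 0x0f->0x22 len=2 : 2a e5
[2] 0x05->0x11 len=5 : 5a 0c da a0 80
[3] 0x12->0x1e len=4 : 0c da a0 80
query mem[0x13]=0xda, mem[0x1e]=0x0c, mem[0x12]=0x0c, mem[0x22]=0x2a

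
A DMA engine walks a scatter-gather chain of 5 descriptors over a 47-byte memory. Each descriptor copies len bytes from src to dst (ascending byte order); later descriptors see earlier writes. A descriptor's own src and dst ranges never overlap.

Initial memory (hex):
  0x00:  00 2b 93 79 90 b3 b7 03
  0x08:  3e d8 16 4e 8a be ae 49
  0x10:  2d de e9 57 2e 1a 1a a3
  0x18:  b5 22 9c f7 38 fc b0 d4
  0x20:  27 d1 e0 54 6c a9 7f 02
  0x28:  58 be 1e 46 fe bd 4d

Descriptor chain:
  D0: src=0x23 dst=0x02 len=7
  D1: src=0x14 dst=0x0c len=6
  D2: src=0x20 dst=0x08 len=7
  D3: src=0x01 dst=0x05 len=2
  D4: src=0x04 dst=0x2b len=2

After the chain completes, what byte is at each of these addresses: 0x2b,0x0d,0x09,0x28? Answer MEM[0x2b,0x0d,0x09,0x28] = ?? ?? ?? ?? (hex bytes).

MEM[0x2b,0x0d,0x09,0x28] = a9 a9 d1 58

D0: mem[0x02..0x08] <- [54 6c a9 7f 02 58 be]
D1: mem[0x0c..0x11] <- [2e 1a 1a a3 b5 22]
D2: mem[0x08..0x0e] <- [27 d1 e0 54 6c a9 7f]
D3: mem[0x05..0x06] <- [2b 54]
D4: mem[0x2b..0x2c] <- [a9 2b]
query mem[0x2b]=0xa9, mem[0x0d]=0xa9, mem[0x09]=0xd1, mem[0x28]=0x58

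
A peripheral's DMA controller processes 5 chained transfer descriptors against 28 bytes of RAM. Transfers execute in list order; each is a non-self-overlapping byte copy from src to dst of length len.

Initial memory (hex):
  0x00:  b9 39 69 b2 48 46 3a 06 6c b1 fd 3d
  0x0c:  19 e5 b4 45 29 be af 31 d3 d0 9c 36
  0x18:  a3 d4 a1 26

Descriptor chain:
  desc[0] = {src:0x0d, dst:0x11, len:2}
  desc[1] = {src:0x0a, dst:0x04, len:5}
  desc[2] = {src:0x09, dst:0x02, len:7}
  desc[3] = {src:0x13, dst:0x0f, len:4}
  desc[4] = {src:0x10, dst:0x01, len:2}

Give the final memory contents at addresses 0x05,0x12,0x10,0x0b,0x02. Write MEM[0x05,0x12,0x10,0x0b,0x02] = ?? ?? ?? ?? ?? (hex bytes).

D0: mem[0x11..0x12] <- [e5 b4]
D1: mem[0x04..0x08] <- [fd 3d 19 e5 b4]
D2: mem[0x02..0x08] <- [b1 fd 3d 19 e5 b4 45]
D3: mem[0x0f..0x12] <- [31 d3 d0 9c]
D4: mem[0x01..0x02] <- [d3 d0]
query mem[0x05]=0x19, mem[0x12]=0x9c, mem[0x10]=0xd3, mem[0x0b]=0x3d, mem[0x02]=0xd0

MEM[0x05,0x12,0x10,0x0b,0x02] = 19 9c d3 3d d0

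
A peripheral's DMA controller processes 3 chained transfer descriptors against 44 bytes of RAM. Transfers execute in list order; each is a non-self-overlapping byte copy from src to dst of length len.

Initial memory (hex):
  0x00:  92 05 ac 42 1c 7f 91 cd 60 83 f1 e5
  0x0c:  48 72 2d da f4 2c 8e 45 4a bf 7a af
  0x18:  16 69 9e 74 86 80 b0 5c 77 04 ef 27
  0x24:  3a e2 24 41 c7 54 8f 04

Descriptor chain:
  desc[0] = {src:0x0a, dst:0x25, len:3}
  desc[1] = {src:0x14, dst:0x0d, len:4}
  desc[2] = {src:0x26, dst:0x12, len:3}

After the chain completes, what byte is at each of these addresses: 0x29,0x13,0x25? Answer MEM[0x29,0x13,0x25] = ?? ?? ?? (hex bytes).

MEM[0x29,0x13,0x25] = 54 48 f1

#0 dst[0x25+3] := {0xf1,0xe5,0x48}
#1 dst[0x0d+4] := {0x4a,0xbf,0x7a,0xaf}
#2 dst[0x12+3] := {0xe5,0x48,0xc7}
query mem[0x29]=0x54, mem[0x13]=0x48, mem[0x25]=0xf1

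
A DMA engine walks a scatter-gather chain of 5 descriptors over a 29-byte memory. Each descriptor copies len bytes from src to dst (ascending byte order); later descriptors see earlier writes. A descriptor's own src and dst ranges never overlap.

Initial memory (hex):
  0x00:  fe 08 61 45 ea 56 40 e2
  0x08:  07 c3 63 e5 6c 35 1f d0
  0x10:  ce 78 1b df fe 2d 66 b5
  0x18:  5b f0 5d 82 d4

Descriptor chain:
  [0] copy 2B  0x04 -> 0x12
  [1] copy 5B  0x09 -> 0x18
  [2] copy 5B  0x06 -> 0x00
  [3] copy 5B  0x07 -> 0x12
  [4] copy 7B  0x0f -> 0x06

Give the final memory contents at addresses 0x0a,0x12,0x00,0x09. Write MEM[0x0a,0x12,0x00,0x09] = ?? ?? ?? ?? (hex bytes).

D0: mem[0x12..0x13] <- [ea 56]
D1: mem[0x18..0x1c] <- [c3 63 e5 6c 35]
D2: mem[0x00..0x04] <- [40 e2 07 c3 63]
D3: mem[0x12..0x16] <- [e2 07 c3 63 e5]
D4: mem[0x06..0x0c] <- [d0 ce 78 e2 07 c3 63]
query mem[0x0a]=0x07, mem[0x12]=0xe2, mem[0x00]=0x40, mem[0x09]=0xe2

MEM[0x0a,0x12,0x00,0x09] = 07 e2 40 e2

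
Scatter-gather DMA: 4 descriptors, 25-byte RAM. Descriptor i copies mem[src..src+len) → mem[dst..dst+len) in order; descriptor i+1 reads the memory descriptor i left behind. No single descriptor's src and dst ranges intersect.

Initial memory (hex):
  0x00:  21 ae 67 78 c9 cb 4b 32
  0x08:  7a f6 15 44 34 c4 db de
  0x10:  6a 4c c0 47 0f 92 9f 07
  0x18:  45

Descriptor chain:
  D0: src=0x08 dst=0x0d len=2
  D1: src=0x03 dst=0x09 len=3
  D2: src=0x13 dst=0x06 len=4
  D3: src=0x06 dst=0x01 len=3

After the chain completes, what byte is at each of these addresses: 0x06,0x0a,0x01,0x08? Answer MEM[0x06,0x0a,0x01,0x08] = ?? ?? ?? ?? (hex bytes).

MEM[0x06,0x0a,0x01,0x08] = 47 c9 47 92

  after D0: wrote 2B at 0x0d = 7af6
  after D1: wrote 3B at 0x09 = 78c9cb
  after D2: wrote 4B at 0x06 = 470f929f
  after D3: wrote 3B at 0x01 = 470f92
query mem[0x06]=0x47, mem[0x0a]=0xc9, mem[0x01]=0x47, mem[0x08]=0x92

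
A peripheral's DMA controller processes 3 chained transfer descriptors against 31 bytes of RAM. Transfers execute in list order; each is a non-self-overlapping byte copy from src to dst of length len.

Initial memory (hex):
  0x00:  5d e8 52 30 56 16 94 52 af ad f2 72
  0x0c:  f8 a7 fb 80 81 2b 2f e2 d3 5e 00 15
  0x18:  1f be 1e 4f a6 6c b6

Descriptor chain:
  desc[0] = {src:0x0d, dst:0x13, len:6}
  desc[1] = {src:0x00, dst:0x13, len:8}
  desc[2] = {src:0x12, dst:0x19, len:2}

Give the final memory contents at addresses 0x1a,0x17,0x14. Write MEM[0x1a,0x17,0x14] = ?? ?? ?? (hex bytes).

MEM[0x1a,0x17,0x14] = 5d 56 e8

[0] 0x0d->0x13 len=6 : a7 fb 80 81 2b 2f
[1] 0x00->0x13 len=8 : 5d e8 52 30 56 16 94 52
[2] 0x12->0x19 len=2 : 2f 5d
query mem[0x1a]=0x5d, mem[0x17]=0x56, mem[0x14]=0xe8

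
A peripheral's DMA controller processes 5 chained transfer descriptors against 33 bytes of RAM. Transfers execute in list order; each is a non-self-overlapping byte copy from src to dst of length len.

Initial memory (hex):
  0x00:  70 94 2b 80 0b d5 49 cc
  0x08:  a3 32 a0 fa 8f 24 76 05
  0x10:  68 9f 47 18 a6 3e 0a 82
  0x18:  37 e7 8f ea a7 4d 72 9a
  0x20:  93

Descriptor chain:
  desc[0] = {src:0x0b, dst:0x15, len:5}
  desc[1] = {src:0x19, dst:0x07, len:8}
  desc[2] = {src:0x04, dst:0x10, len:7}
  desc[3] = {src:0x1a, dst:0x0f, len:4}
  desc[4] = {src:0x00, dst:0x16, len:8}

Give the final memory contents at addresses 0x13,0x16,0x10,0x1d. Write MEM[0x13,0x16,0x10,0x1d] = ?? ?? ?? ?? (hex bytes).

MEM[0x13,0x16,0x10,0x1d] = 05 70 ea 05

#0 dst[0x15+5] := {0xfa,0x8f,0x24,0x76,0x05}
#1 dst[0x07+8] := {0x05,0x8f,0xea,0xa7,0x4d,0x72,0x9a,0x93}
#2 dst[0x10+7] := {0x0b,0xd5,0x49,0x05,0x8f,0xea,0xa7}
#3 dst[0x0f+4] := {0x8f,0xea,0xa7,0x4d}
#4 dst[0x16+8] := {0x70,0x94,0x2b,0x80,0x0b,0xd5,0x49,0x05}
query mem[0x13]=0x05, mem[0x16]=0x70, mem[0x10]=0xea, mem[0x1d]=0x05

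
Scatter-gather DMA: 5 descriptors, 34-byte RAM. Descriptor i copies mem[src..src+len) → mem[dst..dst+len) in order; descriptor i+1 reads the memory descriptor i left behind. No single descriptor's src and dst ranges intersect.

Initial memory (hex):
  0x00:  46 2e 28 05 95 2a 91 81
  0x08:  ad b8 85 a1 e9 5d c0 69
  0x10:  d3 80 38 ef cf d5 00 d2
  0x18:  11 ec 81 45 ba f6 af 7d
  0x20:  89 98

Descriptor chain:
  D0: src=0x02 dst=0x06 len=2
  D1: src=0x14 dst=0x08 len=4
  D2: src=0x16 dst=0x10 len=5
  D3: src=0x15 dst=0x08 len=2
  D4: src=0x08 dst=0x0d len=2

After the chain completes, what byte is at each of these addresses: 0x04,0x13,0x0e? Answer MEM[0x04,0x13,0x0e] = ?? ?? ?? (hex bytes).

MEM[0x04,0x13,0x0e] = 95 ec 00

[0] 0x02->0x06 len=2 : 28 05
[1] 0x14->0x08 len=4 : cf d5 00 d2
[2] 0x16->0x10 len=5 : 00 d2 11 ec 81
[3] 0x15->0x08 len=2 : d5 00
[4] 0x08->0x0d len=2 : d5 00
query mem[0x04]=0x95, mem[0x13]=0xec, mem[0x0e]=0x00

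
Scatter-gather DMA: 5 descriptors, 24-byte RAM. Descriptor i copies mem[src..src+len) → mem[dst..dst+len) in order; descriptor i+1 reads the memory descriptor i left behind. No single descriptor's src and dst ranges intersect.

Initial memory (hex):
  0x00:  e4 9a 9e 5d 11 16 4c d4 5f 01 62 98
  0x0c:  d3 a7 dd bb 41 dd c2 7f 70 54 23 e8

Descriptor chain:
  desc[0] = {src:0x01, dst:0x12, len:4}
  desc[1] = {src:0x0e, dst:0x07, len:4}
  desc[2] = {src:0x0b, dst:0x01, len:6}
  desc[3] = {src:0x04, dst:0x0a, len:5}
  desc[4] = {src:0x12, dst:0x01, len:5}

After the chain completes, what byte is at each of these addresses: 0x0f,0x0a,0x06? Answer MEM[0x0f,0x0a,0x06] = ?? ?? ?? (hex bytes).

MEM[0x0f,0x0a,0x06] = bb dd 41

[0] 0x01->0x12 len=4 : 9a 9e 5d 11
[1] 0x0e->0x07 len=4 : dd bb 41 dd
[2] 0x0b->0x01 len=6 : 98 d3 a7 dd bb 41
[3] 0x04->0x0a len=5 : dd bb 41 dd bb
[4] 0x12->0x01 len=5 : 9a 9e 5d 11 23
query mem[0x0f]=0xbb, mem[0x0a]=0xdd, mem[0x06]=0x41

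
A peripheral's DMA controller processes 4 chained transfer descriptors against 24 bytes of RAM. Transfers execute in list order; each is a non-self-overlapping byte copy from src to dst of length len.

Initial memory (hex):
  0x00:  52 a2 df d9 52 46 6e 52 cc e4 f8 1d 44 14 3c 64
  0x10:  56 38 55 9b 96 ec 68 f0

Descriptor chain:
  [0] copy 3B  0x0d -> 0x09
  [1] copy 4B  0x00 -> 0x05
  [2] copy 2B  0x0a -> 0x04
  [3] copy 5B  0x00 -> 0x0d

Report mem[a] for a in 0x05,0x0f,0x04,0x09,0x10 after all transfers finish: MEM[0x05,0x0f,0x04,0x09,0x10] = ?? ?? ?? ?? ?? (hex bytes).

  after D0: wrote 3B at 0x09 = 143c64
  after D1: wrote 4B at 0x05 = 52a2dfd9
  after D2: wrote 2B at 0x04 = 3c64
  after D3: wrote 5B at 0x0d = 52a2dfd93c
query mem[0x05]=0x64, mem[0x0f]=0xdf, mem[0x04]=0x3c, mem[0x09]=0x14, mem[0x10]=0xd9

MEM[0x05,0x0f,0x04,0x09,0x10] = 64 df 3c 14 d9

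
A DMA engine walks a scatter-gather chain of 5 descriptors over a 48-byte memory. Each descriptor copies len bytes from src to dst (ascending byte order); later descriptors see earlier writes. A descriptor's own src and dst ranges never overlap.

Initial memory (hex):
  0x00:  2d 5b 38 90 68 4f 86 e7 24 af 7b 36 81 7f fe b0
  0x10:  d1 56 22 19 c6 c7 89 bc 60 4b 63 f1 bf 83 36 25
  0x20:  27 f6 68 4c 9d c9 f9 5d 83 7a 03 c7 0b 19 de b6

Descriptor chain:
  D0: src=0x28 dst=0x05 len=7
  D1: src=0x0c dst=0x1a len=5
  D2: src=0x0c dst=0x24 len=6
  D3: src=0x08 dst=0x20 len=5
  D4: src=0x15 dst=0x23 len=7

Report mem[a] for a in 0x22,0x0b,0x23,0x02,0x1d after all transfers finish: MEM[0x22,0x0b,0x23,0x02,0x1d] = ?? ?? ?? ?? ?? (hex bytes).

MEM[0x22,0x0b,0x23,0x02,0x1d] = 19 de c7 38 b0

#0 dst[0x05+7] := {0x83,0x7a,0x03,0xc7,0x0b,0x19,0xde}
#1 dst[0x1a+5] := {0x81,0x7f,0xfe,0xb0,0xd1}
#2 dst[0x24+6] := {0x81,0x7f,0xfe,0xb0,0xd1,0x56}
#3 dst[0x20+5] := {0xc7,0x0b,0x19,0xde,0x81}
#4 dst[0x23+7] := {0xc7,0x89,0xbc,0x60,0x4b,0x81,0x7f}
query mem[0x22]=0x19, mem[0x0b]=0xde, mem[0x23]=0xc7, mem[0x02]=0x38, mem[0x1d]=0xb0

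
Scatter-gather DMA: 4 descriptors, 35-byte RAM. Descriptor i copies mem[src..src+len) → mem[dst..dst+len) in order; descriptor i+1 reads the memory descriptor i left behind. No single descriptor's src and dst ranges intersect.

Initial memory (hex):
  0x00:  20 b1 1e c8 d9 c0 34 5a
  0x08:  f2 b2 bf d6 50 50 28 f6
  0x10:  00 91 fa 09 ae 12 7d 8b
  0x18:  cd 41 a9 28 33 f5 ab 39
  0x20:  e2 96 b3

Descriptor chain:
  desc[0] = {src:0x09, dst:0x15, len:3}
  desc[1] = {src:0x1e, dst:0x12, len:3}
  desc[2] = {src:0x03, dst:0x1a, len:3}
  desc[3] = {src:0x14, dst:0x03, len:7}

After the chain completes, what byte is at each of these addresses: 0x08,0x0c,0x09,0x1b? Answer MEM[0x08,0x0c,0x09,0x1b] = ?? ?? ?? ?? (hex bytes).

[0] 0x09->0x15 len=3 : b2 bf d6
[1] 0x1e->0x12 len=3 : ab 39 e2
[2] 0x03->0x1a len=3 : c8 d9 c0
[3] 0x14->0x03 len=7 : e2 b2 bf d6 cd 41 c8
query mem[0x08]=0x41, mem[0x0c]=0x50, mem[0x09]=0xc8, mem[0x1b]=0xd9

MEM[0x08,0x0c,0x09,0x1b] = 41 50 c8 d9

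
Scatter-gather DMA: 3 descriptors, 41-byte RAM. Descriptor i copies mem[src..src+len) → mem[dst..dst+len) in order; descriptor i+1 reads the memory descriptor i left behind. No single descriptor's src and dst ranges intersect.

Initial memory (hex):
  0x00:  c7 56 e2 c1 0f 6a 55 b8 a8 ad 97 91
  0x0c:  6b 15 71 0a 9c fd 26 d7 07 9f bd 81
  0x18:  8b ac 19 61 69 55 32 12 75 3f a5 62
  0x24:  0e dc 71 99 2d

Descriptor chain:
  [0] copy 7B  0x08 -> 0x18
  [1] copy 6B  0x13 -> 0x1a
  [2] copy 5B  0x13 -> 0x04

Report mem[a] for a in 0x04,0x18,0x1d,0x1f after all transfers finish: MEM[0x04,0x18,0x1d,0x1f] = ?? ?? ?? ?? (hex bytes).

MEM[0x04,0x18,0x1d,0x1f] = d7 a8 bd a8

D0: mem[0x18..0x1e] <- [a8 ad 97 91 6b 15 71]
D1: mem[0x1a..0x1f] <- [d7 07 9f bd 81 a8]
D2: mem[0x04..0x08] <- [d7 07 9f bd 81]
query mem[0x04]=0xd7, mem[0x18]=0xa8, mem[0x1d]=0xbd, mem[0x1f]=0xa8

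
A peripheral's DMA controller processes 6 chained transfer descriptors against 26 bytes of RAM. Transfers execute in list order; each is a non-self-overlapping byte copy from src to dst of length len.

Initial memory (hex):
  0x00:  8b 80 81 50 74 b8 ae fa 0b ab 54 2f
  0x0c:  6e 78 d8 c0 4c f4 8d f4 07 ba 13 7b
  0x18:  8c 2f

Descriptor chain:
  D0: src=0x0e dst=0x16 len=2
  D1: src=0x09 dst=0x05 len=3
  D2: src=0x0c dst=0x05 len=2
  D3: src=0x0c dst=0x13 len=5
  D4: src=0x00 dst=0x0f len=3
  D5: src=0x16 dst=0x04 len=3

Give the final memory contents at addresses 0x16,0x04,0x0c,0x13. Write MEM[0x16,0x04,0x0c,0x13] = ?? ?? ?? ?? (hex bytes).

MEM[0x16,0x04,0x0c,0x13] = c0 c0 6e 6e

D0: mem[0x16..0x17] <- [d8 c0]
D1: mem[0x05..0x07] <- [ab 54 2f]
D2: mem[0x05..0x06] <- [6e 78]
D3: mem[0x13..0x17] <- [6e 78 d8 c0 4c]
D4: mem[0x0f..0x11] <- [8b 80 81]
D5: mem[0x04..0x06] <- [c0 4c 8c]
query mem[0x16]=0xc0, mem[0x04]=0xc0, mem[0x0c]=0x6e, mem[0x13]=0x6e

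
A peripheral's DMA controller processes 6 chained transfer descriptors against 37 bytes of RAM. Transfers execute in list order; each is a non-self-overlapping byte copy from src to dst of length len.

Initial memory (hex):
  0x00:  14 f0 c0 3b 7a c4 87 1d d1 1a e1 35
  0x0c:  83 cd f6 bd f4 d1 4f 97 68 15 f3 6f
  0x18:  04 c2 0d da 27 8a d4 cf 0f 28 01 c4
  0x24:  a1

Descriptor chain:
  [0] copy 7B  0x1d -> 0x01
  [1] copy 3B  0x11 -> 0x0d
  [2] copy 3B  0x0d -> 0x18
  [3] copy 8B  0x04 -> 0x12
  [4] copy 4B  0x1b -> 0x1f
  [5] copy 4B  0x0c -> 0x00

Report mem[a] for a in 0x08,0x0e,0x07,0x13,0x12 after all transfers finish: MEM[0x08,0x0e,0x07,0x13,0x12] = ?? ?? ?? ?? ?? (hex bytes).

#0 dst[0x01+7] := {0x8a,0xd4,0xcf,0x0f,0x28,0x01,0xc4}
#1 dst[0x0d+3] := {0xd1,0x4f,0x97}
#2 dst[0x18+3] := {0xd1,0x4f,0x97}
#3 dst[0x12+8] := {0x0f,0x28,0x01,0xc4,0xd1,0x1a,0xe1,0x35}
#4 dst[0x1f+4] := {0xda,0x27,0x8a,0xd4}
#5 dst[0x00+4] := {0x83,0xd1,0x4f,0x97}
query mem[0x08]=0xd1, mem[0x0e]=0x4f, mem[0x07]=0xc4, mem[0x13]=0x28, mem[0x12]=0x0f

MEM[0x08,0x0e,0x07,0x13,0x12] = d1 4f c4 28 0f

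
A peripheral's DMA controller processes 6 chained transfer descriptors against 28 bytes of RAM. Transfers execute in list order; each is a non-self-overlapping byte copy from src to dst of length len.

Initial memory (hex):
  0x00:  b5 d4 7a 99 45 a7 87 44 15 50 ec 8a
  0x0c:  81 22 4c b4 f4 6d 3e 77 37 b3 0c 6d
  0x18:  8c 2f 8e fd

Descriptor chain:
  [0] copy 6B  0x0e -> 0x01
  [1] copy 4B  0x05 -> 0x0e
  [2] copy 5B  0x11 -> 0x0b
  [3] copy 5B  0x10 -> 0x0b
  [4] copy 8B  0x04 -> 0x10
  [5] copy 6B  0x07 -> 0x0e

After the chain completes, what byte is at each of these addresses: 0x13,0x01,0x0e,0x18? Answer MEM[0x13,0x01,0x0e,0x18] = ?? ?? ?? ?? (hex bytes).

#0 dst[0x01+6] := {0x4c,0xb4,0xf4,0x6d,0x3e,0x77}
#1 dst[0x0e+4] := {0x3e,0x77,0x44,0x15}
#2 dst[0x0b+5] := {0x15,0x3e,0x77,0x37,0xb3}
#3 dst[0x0b+5] := {0x44,0x15,0x3e,0x77,0x37}
#4 dst[0x10+8] := {0x6d,0x3e,0x77,0x44,0x15,0x50,0xec,0x44}
#5 dst[0x0e+6] := {0x44,0x15,0x50,0xec,0x44,0x15}
query mem[0x13]=0x15, mem[0x01]=0x4c, mem[0x0e]=0x44, mem[0x18]=0x8c

MEM[0x13,0x01,0x0e,0x18] = 15 4c 44 8c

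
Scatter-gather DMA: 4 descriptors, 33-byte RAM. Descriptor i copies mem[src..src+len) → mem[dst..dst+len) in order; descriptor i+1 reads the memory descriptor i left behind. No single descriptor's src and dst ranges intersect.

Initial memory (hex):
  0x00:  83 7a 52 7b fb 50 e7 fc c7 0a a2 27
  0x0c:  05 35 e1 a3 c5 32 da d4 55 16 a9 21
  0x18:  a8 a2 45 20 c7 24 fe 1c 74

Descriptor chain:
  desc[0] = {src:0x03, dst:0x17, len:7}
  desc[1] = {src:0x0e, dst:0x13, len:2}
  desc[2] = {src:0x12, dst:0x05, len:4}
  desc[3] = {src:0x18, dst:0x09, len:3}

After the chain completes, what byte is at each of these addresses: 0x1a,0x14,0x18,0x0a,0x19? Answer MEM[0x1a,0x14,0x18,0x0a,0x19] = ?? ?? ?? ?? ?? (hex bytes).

  after D0: wrote 7B at 0x17 = 7bfb50e7fcc70a
  after D1: wrote 2B at 0x13 = e1a3
  after D2: wrote 4B at 0x05 = dae1a316
  after D3: wrote 3B at 0x09 = fb50e7
query mem[0x1a]=0xe7, mem[0x14]=0xa3, mem[0x18]=0xfb, mem[0x0a]=0x50, mem[0x19]=0x50

MEM[0x1a,0x14,0x18,0x0a,0x19] = e7 a3 fb 50 50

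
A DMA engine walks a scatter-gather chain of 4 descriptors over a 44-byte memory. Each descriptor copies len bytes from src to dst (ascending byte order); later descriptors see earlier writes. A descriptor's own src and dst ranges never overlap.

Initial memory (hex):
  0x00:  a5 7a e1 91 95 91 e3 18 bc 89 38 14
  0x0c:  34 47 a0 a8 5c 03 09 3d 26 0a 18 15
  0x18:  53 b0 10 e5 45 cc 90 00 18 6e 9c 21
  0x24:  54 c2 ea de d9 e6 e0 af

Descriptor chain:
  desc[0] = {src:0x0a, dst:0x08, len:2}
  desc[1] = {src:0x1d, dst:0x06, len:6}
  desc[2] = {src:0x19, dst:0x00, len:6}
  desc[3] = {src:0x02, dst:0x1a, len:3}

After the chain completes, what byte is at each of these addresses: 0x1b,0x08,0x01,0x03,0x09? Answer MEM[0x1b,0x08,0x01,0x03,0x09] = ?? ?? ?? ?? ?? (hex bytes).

MEM[0x1b,0x08,0x01,0x03,0x09] = 45 00 10 45 18

#0 dst[0x08+2] := {0x38,0x14}
#1 dst[0x06+6] := {0xcc,0x90,0x00,0x18,0x6e,0x9c}
#2 dst[0x00+6] := {0xb0,0x10,0xe5,0x45,0xcc,0x90}
#3 dst[0x1a+3] := {0xe5,0x45,0xcc}
query mem[0x1b]=0x45, mem[0x08]=0x00, mem[0x01]=0x10, mem[0x03]=0x45, mem[0x09]=0x18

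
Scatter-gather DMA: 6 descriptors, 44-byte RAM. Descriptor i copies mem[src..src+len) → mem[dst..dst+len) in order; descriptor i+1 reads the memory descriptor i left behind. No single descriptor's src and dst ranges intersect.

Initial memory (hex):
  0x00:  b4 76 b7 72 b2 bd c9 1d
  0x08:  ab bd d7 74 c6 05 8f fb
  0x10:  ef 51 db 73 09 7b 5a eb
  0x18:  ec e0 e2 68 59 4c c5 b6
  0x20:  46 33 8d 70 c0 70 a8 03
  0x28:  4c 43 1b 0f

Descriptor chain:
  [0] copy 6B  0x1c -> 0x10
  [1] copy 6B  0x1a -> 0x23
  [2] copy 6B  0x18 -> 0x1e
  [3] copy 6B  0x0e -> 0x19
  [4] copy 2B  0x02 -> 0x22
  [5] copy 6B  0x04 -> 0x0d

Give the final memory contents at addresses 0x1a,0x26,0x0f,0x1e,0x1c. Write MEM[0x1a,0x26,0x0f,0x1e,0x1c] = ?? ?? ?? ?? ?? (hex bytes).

[0] 0x1c->0x10 len=6 : 59 4c c5 b6 46 33
[1] 0x1a->0x23 len=6 : e2 68 59 4c c5 b6
[2] 0x18->0x1e len=6 : ec e0 e2 68 59 4c
[3] 0x0e->0x19 len=6 : 8f fb 59 4c c5 b6
[4] 0x02->0x22 len=2 : b7 72
[5] 0x04->0x0d len=6 : b2 bd c9 1d ab bd
query mem[0x1a]=0xfb, mem[0x26]=0x4c, mem[0x0f]=0xc9, mem[0x1e]=0xb6, mem[0x1c]=0x4c

MEM[0x1a,0x26,0x0f,0x1e,0x1c] = fb 4c c9 b6 4c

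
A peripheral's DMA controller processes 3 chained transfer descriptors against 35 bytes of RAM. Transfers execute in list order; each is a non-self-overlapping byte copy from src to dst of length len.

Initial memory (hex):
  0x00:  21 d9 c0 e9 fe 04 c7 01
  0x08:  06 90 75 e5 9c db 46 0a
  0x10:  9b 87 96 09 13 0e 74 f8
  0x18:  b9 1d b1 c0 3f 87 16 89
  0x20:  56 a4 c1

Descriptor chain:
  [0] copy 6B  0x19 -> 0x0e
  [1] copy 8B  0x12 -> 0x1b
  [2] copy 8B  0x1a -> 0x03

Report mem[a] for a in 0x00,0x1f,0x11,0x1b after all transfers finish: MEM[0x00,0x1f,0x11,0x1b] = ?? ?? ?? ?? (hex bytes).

MEM[0x00,0x1f,0x11,0x1b] = 21 74 3f 87

D0: mem[0x0e..0x13] <- [1d b1 c0 3f 87 16]
D1: mem[0x1b..0x22] <- [87 16 13 0e 74 f8 b9 1d]
D2: mem[0x03..0x0a] <- [b1 87 16 13 0e 74 f8 b9]
query mem[0x00]=0x21, mem[0x1f]=0x74, mem[0x11]=0x3f, mem[0x1b]=0x87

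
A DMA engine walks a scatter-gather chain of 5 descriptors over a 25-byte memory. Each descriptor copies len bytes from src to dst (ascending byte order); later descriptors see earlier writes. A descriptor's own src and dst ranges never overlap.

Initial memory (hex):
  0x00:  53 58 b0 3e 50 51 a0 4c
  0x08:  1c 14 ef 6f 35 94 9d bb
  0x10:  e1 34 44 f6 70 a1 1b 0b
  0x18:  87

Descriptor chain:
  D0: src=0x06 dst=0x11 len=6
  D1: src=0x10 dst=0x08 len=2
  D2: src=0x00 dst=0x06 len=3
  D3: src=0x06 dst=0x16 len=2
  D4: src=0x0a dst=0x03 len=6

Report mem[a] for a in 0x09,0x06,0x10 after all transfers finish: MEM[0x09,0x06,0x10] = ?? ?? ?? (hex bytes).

D0: mem[0x11..0x16] <- [a0 4c 1c 14 ef 6f]
D1: mem[0x08..0x09] <- [e1 a0]
D2: mem[0x06..0x08] <- [53 58 b0]
D3: mem[0x16..0x17] <- [53 58]
D4: mem[0x03..0x08] <- [ef 6f 35 94 9d bb]
query mem[0x09]=0xa0, mem[0x06]=0x94, mem[0x10]=0xe1

MEM[0x09,0x06,0x10] = a0 94 e1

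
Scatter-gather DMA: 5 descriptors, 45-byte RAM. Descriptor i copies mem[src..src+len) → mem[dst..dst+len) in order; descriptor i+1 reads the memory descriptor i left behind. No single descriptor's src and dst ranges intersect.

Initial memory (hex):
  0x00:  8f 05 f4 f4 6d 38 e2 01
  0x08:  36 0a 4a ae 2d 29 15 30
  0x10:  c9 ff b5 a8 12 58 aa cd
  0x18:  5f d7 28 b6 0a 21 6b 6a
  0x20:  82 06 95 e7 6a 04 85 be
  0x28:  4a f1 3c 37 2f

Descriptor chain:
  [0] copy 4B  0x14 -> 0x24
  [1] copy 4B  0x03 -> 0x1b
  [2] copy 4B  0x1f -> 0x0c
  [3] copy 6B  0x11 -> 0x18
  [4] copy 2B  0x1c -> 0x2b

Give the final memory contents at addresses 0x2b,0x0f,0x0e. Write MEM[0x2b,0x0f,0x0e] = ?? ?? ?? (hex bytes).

#0 dst[0x24+4] := {0x12,0x58,0xaa,0xcd}
#1 dst[0x1b+4] := {0xf4,0x6d,0x38,0xe2}
#2 dst[0x0c+4] := {0x6a,0x82,0x06,0x95}
#3 dst[0x18+6] := {0xff,0xb5,0xa8,0x12,0x58,0xaa}
#4 dst[0x2b+2] := {0x58,0xaa}
query mem[0x2b]=0x58, mem[0x0f]=0x95, mem[0x0e]=0x06

MEM[0x2b,0x0f,0x0e] = 58 95 06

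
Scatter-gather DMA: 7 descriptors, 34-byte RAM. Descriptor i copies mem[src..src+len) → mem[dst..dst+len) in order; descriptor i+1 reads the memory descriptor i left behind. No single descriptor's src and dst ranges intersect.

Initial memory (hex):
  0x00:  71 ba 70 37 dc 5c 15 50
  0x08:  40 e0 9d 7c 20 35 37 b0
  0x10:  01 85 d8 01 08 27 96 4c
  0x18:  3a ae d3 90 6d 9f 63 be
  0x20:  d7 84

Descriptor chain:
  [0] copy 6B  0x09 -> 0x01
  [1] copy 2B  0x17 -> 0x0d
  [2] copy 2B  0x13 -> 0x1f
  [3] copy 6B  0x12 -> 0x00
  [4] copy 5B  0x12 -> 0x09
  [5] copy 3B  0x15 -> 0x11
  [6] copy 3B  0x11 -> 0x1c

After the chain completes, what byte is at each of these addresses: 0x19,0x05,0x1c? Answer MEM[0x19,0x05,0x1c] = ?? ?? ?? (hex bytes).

MEM[0x19,0x05,0x1c] = ae 4c 27

D0: mem[0x01..0x06] <- [e0 9d 7c 20 35 37]
D1: mem[0x0d..0x0e] <- [4c 3a]
D2: mem[0x1f..0x20] <- [01 08]
D3: mem[0x00..0x05] <- [d8 01 08 27 96 4c]
D4: mem[0x09..0x0d] <- [d8 01 08 27 96]
D5: mem[0x11..0x13] <- [27 96 4c]
D6: mem[0x1c..0x1e] <- [27 96 4c]
query mem[0x19]=0xae, mem[0x05]=0x4c, mem[0x1c]=0x27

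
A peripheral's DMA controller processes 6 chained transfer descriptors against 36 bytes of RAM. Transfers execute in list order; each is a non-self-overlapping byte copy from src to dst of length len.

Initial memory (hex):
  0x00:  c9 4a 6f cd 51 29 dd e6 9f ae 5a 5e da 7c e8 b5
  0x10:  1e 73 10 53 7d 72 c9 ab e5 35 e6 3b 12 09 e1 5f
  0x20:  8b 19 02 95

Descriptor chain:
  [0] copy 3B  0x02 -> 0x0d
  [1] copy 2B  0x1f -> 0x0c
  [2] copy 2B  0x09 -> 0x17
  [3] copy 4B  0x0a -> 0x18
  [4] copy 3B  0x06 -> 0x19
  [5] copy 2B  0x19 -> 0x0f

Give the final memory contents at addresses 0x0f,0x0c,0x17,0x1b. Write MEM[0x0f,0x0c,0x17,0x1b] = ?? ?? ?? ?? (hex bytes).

D0: mem[0x0d..0x0f] <- [6f cd 51]
D1: mem[0x0c..0x0d] <- [5f 8b]
D2: mem[0x17..0x18] <- [ae 5a]
D3: mem[0x18..0x1b] <- [5a 5e 5f 8b]
D4: mem[0x19..0x1b] <- [dd e6 9f]
D5: mem[0x0f..0x10] <- [dd e6]
query mem[0x0f]=0xdd, mem[0x0c]=0x5f, mem[0x17]=0xae, mem[0x1b]=0x9f

MEM[0x0f,0x0c,0x17,0x1b] = dd 5f ae 9f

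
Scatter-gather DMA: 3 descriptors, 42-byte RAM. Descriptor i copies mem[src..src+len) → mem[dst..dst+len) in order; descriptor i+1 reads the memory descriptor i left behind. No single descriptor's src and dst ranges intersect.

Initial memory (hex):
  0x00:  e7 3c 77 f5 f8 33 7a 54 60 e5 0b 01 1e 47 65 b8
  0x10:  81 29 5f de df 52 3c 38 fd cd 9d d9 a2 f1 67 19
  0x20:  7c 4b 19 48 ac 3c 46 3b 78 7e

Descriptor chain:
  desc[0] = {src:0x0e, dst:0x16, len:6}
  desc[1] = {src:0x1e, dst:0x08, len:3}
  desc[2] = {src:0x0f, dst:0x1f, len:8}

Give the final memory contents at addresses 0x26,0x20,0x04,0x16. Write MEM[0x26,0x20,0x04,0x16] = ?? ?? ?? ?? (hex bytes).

D0: mem[0x16..0x1b] <- [65 b8 81 29 5f de]
D1: mem[0x08..0x0a] <- [67 19 7c]
D2: mem[0x1f..0x26] <- [b8 81 29 5f de df 52 65]
query mem[0x26]=0x65, mem[0x20]=0x81, mem[0x04]=0xf8, mem[0x16]=0x65

MEM[0x26,0x20,0x04,0x16] = 65 81 f8 65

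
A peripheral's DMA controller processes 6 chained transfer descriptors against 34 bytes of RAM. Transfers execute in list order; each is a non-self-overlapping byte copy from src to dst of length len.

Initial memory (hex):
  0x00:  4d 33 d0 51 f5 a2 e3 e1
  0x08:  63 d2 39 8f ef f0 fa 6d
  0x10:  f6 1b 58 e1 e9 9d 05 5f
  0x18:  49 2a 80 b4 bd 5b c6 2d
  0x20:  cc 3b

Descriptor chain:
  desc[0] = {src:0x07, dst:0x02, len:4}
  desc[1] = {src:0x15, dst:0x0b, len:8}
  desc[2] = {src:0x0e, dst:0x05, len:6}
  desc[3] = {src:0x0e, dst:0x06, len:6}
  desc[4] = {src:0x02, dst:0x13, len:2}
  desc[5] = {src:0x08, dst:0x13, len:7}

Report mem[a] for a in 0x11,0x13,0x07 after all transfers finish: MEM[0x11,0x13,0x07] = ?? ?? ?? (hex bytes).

[0] 0x07->0x02 len=4 : e1 63 d2 39
[1] 0x15->0x0b len=8 : 9d 05 5f 49 2a 80 b4 bd
[2] 0x0e->0x05 len=6 : 49 2a 80 b4 bd e1
[3] 0x0e->0x06 len=6 : 49 2a 80 b4 bd e1
[4] 0x02->0x13 len=2 : e1 63
[5] 0x08->0x13 len=7 : 80 b4 bd e1 05 5f 49
query mem[0x11]=0xb4, mem[0x13]=0x80, mem[0x07]=0x2a

MEM[0x11,0x13,0x07] = b4 80 2a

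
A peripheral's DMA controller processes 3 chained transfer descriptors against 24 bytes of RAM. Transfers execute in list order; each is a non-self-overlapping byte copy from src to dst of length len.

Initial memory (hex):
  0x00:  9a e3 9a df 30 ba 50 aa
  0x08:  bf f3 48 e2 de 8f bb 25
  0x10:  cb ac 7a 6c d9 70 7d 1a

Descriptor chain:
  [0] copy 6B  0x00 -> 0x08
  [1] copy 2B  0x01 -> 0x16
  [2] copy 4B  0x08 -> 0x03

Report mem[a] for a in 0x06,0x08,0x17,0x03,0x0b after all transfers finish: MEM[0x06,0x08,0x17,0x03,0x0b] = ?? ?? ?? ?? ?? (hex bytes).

MEM[0x06,0x08,0x17,0x03,0x0b] = df 9a 9a 9a df

[0] 0x00->0x08 len=6 : 9a e3 9a df 30 ba
[1] 0x01->0x16 len=2 : e3 9a
[2] 0x08->0x03 len=4 : 9a e3 9a df
query mem[0x06]=0xdf, mem[0x08]=0x9a, mem[0x17]=0x9a, mem[0x03]=0x9a, mem[0x0b]=0xdf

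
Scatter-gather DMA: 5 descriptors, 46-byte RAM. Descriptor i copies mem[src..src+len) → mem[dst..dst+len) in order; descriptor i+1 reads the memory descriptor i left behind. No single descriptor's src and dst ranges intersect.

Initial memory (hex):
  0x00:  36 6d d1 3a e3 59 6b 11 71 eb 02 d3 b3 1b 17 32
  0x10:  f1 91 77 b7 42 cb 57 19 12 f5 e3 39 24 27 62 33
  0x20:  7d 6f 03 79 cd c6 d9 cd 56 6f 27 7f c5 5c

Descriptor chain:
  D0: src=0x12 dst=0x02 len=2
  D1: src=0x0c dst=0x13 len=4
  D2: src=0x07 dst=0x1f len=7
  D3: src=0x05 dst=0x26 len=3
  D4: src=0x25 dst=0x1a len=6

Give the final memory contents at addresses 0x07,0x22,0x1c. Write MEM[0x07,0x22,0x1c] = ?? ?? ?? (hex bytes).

  after D0: wrote 2B at 0x02 = 77b7
  after D1: wrote 4B at 0x13 = b31b1732
  after D2: wrote 7B at 0x1f = 1171eb02d3b31b
  after D3: wrote 3B at 0x26 = 596b11
  after D4: wrote 6B at 0x1a = 1b596b116f27
query mem[0x07]=0x11, mem[0x22]=0x02, mem[0x1c]=0x6b

MEM[0x07,0x22,0x1c] = 11 02 6b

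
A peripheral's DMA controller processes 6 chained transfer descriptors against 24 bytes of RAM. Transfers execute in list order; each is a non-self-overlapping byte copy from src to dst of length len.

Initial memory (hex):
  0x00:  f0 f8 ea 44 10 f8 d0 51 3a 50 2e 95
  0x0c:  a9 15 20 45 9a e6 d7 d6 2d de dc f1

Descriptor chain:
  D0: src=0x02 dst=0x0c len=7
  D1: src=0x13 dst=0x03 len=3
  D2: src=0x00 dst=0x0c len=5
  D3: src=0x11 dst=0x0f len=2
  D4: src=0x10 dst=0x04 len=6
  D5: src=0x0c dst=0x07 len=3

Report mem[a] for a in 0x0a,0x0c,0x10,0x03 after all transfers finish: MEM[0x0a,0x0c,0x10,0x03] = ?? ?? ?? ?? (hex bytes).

MEM[0x0a,0x0c,0x10,0x03] = 2e f0 3a d6

  after D0: wrote 7B at 0x0c = ea4410f8d0513a
  after D1: wrote 3B at 0x03 = d62dde
  after D2: wrote 5B at 0x0c = f0f8ead62d
  after D3: wrote 2B at 0x0f = 513a
  after D4: wrote 6B at 0x04 = 3a513ad62dde
  after D5: wrote 3B at 0x07 = f0f8ea
query mem[0x0a]=0x2e, mem[0x0c]=0xf0, mem[0x10]=0x3a, mem[0x03]=0xd6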